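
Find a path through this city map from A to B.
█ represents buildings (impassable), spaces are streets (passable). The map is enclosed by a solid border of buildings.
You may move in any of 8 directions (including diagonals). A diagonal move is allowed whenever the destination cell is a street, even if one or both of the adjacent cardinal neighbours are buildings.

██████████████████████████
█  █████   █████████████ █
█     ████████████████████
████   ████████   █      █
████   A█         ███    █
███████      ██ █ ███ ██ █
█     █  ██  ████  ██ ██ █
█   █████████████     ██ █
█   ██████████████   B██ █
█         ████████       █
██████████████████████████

Finding the shortest path from A to B:
Movement: 8-directional
Path length: 14 steps
Directions: down-right → right → right → right → right → up-right → right → right → right → down-right → down-right → down-right → right → down-right

Solution:

██████████████████████████
█  █████   █████████████ █
█     ████████████████████
████   ████████   █      █
████   A█    →→→↘ ███    █
███████ →→→→↗██ █↘███ ██ █
█     █  ██  ████ ↘██ ██ █
█   █████████████  →↘ ██ █
█   ██████████████   B██ █
█         ████████       █
██████████████████████████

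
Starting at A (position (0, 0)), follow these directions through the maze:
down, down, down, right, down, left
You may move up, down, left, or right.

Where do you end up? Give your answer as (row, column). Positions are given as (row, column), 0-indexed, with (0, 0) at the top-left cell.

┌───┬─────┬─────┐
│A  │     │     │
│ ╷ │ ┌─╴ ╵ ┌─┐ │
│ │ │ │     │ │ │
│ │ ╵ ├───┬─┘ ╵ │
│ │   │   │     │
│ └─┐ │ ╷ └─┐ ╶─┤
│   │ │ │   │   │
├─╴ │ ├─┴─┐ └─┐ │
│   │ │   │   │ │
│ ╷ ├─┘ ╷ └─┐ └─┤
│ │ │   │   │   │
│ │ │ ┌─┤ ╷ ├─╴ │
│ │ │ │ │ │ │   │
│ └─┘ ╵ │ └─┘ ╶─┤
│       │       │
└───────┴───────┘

Following directions step by step:
Start: (0, 0)
  down: (0, 0) → (1, 0)
  down: (1, 0) → (2, 0)
  down: (2, 0) → (3, 0)
  right: (3, 0) → (3, 1)
  down: (3, 1) → (4, 1)
  left: (4, 1) → (4, 0)
Final position: (4, 0)

Path taken:

┌───┬─────┬─────┐
│A  │     │     │
│ ╷ │ ┌─╴ ╵ ┌─┐ │
│↓│ │ │     │ │ │
│ │ ╵ ├───┬─┘ ╵ │
│↓│   │   │     │
│ └─┐ │ ╷ └─┐ ╶─┤
│↳ ↓│ │ │   │   │
├─╴ │ ├─┴─┐ └─┐ │
│B ↲│ │   │   │ │
│ ╷ ├─┘ ╷ └─┐ └─┤
│ │ │   │   │   │
│ │ │ ┌─┤ ╷ ├─╴ │
│ │ │ │ │ │ │   │
│ └─┘ ╵ │ └─┘ ╶─┤
│       │       │
└───────┴───────┘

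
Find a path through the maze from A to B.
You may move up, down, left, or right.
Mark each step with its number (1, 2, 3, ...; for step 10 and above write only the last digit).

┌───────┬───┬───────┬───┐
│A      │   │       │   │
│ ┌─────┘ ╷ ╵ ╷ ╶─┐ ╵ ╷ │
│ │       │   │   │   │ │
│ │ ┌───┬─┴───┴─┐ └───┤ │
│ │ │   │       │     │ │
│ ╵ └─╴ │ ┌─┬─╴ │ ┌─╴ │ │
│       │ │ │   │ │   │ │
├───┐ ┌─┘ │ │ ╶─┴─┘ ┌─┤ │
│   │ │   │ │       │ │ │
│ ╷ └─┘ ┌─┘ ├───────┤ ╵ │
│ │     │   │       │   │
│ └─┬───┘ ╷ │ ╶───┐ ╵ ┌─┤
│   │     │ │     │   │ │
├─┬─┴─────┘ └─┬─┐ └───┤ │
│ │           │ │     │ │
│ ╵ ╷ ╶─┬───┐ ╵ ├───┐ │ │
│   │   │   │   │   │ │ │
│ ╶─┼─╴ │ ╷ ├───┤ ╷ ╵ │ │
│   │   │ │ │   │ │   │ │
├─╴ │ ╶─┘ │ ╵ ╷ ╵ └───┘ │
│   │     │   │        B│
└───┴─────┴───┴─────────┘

Finding the shortest path through the maze:
Path length: 49 steps
Directions: down → down → down → right → up → up → right → right → right → up → right → down → right → up → right → right → right → down → right → up → right → down → down → down → down → down → left → down → left → up → left → left → left → down → right → right → down → right → right → down → down → left → up → left → down → down → right → right → right

Solution:

┌───────┬───┬───────┬───┐
│A      │0 1│4 5 6 7│0 1│
│ ┌─────┘ ╷ ╵ ╷ ╶─┐ ╵ ╷ │
│1│6 7 8 9│2 3│   │8 9│2│
│ │ ┌───┬─┴───┴─┐ └───┤ │
│2│5│   │       │     │3│
│ ╵ └─╴ │ ┌─┬─╴ │ ┌─╴ │ │
│3 4    │ │ │   │ │   │4│
├───┐ ┌─┘ │ │ ╶─┴─┘ ┌─┤ │
│   │ │   │ │       │ │5│
│ ╷ └─┘ ┌─┘ ├───────┤ ╵ │
│ │     │   │3 2 1 0│7 6│
│ └─┬───┘ ╷ │ ╶───┐ ╵ ┌─┤
│   │     │ │4 5 6│9 8│ │
├─┬─┴─────┘ └─┬─┐ └───┤ │
│ │           │ │7 8 9│ │
│ ╵ ╷ ╶─┬───┐ ╵ ├───┐ │ │
│   │   │   │   │4 3│0│ │
│ ╶─┼─╴ │ ╷ ├───┤ ╷ ╵ │ │
│   │   │ │ │   │5│2 1│ │
├─╴ │ ╶─┘ │ ╵ ╷ ╵ └───┘ │
│   │     │   │  6 7 8 B│
└───┴─────┴───┴─────────┘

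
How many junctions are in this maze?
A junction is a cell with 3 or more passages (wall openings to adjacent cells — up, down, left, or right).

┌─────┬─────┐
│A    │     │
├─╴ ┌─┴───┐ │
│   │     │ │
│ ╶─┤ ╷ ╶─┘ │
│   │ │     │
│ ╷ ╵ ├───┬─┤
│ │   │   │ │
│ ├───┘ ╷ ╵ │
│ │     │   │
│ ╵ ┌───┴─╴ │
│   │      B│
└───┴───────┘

Checking each cell for number of passages:

Junctions found (3+ passages):
  (0, 1): 3 passages
  (1, 3): 3 passages
  (2, 0): 3 passages
  (4, 5): 3 passages
Total junctions: 4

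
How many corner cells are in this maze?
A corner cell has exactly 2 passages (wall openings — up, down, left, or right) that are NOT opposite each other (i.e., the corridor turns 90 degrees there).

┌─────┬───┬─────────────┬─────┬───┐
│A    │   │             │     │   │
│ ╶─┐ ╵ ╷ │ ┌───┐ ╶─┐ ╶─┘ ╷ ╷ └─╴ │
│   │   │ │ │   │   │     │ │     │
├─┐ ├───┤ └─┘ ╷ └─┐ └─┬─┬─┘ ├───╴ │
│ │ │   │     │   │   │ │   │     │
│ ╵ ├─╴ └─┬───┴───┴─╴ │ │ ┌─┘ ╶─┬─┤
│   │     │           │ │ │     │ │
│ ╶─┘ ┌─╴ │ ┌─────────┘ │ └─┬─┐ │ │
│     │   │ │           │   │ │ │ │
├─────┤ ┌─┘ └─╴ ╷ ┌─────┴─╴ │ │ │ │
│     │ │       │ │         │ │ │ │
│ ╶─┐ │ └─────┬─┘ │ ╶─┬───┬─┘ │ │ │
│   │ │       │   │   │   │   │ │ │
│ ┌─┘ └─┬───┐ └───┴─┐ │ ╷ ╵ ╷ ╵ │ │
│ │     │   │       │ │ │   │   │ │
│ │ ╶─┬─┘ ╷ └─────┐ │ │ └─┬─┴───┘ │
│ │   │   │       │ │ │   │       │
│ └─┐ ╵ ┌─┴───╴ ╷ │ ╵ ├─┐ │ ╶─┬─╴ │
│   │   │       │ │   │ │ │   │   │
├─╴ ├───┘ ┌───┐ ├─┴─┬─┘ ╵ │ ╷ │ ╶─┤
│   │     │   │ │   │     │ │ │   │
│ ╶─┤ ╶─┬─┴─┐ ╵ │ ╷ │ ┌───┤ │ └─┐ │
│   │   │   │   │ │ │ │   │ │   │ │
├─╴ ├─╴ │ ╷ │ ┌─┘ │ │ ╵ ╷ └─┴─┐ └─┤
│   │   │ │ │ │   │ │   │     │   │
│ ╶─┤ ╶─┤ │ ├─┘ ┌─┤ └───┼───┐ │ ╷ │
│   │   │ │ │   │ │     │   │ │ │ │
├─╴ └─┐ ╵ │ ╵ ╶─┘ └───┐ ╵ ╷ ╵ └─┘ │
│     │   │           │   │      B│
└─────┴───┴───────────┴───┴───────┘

Counting corner cells (2 non-opposite passages):
Total corners: 133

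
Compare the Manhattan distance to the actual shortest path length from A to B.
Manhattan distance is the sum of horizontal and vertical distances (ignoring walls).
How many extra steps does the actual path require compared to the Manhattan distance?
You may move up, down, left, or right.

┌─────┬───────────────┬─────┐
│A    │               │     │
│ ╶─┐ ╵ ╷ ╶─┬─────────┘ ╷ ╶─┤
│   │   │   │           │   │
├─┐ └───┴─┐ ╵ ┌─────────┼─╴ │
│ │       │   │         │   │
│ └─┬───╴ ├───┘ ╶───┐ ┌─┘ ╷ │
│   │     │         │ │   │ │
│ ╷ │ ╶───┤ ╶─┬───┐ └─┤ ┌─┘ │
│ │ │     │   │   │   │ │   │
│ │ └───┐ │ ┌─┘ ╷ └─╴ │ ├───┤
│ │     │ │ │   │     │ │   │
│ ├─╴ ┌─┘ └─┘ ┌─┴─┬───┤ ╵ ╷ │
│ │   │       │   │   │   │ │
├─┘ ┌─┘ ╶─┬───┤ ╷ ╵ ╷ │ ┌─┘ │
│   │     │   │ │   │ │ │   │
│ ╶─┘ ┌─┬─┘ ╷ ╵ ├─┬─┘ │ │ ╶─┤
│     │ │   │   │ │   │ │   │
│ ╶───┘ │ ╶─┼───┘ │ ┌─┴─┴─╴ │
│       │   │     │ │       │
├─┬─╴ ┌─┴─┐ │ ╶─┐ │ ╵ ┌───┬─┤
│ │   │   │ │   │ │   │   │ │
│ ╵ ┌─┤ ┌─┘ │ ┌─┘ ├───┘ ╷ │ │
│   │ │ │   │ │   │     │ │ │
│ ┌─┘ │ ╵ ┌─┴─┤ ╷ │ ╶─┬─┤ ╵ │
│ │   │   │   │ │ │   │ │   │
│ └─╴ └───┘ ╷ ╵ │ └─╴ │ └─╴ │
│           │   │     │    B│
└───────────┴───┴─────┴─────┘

Manhattan distance: |13 - 0| + |13 - 0| = 26
Actual path length: 56
Extra steps: 56 - 26 = 30

Solution:

┌─────┬───────────────┬─────┐
│A    │               │     │
│ ╶─┐ ╵ ╷ ╶─┬─────────┘ ╷ ╶─┤
│↳ ↓│   │   │           │   │
├─┐ └───┴─┐ ╵ ┌─────────┼─╴ │
│ │↳ → → ↓│   │         │   │
│ └─┬───╴ ├───┘ ╶───┐ ┌─┘ ╷ │
│   │↓ ← ↲│         │ │   │ │
│ ╷ │ ╶───┤ ╶─┬───┐ └─┤ ┌─┘ │
│ │ │↳ → ↓│   │   │   │ │   │
│ │ └───┐ │ ┌─┘ ╷ └─╴ │ ├───┤
│ │     │↓│ │   │     │ │   │
│ ├─╴ ┌─┘ └─┘ ┌─┴─┬───┤ ╵ ╷ │
│ │   │↓ ↲    │   │   │   │ │
├─┘ ┌─┘ ╶─┬───┤ ╷ ╵ ╷ │ ┌─┘ │
│   │↓ ↲  │   │ │   │ │ │   │
│ ╶─┘ ┌─┬─┘ ╷ ╵ ├─┬─┘ │ │ ╶─┤
│↓ ← ↲│ │   │   │ │   │ │   │
│ ╶───┘ │ ╶─┼───┘ │ ┌─┴─┴─╴ │
│↳ → ↓  │   │     │ │       │
├─┬─╴ ┌─┴─┐ │ ╶─┐ │ ╵ ┌───┬─┤
│ │↓ ↲│   │ │   │ │   │↱ ↓│ │
│ ╵ ┌─┤ ┌─┘ │ ┌─┘ ├───┘ ╷ │ │
│↓ ↲│ │ │   │ │↱ ↓│↱ → ↑│↓│ │
│ ┌─┘ │ ╵ ┌─┴─┤ ╷ │ ╶─┬─┤ ╵ │
│↓│   │   │↱ ↓│↑│↓│↑ ↰│ │↳ ↓│
│ └─╴ └───┘ ╷ ╵ │ └─╴ │ └─╴ │
│↳ → → → → ↑│↳ ↑│↳ → ↑│    B│
└───────────┴───┴─────┴─────┘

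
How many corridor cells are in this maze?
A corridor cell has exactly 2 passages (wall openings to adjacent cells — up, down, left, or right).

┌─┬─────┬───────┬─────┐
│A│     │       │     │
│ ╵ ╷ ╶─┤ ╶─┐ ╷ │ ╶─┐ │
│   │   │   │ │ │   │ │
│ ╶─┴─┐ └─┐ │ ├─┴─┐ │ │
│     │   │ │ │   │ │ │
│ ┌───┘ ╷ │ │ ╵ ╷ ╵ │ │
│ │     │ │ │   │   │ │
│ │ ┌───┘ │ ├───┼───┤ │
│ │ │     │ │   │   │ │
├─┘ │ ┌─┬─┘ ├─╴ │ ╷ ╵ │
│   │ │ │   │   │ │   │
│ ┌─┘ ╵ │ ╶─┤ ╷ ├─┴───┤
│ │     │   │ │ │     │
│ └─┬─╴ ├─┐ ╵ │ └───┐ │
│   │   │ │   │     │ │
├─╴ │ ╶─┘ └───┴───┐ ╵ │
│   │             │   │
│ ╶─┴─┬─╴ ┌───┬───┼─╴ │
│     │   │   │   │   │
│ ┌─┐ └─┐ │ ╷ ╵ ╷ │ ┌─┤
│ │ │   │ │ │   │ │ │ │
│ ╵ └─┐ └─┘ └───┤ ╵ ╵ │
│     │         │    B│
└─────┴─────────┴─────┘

Counting cells with exactly 2 passages:
Total corridor cells: 99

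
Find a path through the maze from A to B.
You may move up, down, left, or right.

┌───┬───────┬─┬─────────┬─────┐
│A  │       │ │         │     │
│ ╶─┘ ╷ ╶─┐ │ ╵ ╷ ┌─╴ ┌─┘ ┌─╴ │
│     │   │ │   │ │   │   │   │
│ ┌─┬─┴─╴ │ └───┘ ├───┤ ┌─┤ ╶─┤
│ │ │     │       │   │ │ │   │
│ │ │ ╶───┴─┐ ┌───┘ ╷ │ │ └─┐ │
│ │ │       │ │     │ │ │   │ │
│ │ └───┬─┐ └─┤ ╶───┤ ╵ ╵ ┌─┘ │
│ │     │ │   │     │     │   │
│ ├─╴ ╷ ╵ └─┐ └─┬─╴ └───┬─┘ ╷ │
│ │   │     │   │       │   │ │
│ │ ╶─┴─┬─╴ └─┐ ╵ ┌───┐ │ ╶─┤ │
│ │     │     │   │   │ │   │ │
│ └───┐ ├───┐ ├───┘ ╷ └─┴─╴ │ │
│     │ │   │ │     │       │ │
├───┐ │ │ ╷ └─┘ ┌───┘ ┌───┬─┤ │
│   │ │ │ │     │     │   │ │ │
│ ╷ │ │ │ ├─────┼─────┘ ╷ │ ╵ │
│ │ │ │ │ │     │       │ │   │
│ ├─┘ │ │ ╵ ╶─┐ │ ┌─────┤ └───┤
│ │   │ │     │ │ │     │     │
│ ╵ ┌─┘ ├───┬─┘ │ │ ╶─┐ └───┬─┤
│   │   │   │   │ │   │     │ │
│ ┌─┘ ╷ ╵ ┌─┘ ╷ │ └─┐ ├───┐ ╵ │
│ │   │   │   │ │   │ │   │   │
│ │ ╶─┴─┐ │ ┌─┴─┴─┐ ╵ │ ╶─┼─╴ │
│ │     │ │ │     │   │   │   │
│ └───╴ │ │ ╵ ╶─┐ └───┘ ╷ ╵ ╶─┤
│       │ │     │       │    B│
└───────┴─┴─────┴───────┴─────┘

Finding the shortest path through the maze:
Path length: 92 steps
Directions: down → right → right → up → right → down → right → down → left → left → down → right → right → right → down → right → down → right → down → right → up → right → up → left → left → up → right → right → up → right → down → down → right → up → up → up → right → up → right → right → down → left → down → right → down → down → left → down → left → down → right → down → left → left → left → up → left → down → left → left → down → left → left → up → left → down → down → down → right → up → right → right → down → down → left → down → left → down → down → right → up → right → right → down → right → right → right → up → right → down → right → right

Solution:

┌───┬───────┬─┬─────────┬─────┐
│A  │↱ ↓    │ │         │↱ → ↓│
│ ╶─┘ ╷ ╶─┐ │ ╵ ╷ ┌─╴ ┌─┘ ┌─╴ │
│↳ → ↑│↳ ↓│ │   │ │   │↱ ↑│↓ ↲│
│ ┌─┬─┴─╴ │ └───┘ ├───┤ ┌─┤ ╶─┤
│ │ │↓ ← ↲│       │↱ ↓│↑│ │↳ ↓│
│ │ │ ╶───┴─┐ ┌───┘ ╷ │ │ └─┐ │
│ │ │↳ → → ↓│ │↱ → ↑│↓│↑│   │↓│
│ │ └───┬─┐ └─┤ ╶───┤ ╵ ╵ ┌─┘ │
│ │     │ │↳ ↓│↑ ← ↰│↳ ↑  │↓ ↲│
│ ├─╴ ╷ ╵ └─┐ └─┬─╴ └───┬─┘ ╷ │
│ │   │     │↳ ↓│↱ ↑    │↓ ↲│ │
│ │ ╶─┴─┬─╴ └─┐ ╵ ┌───┐ │ ╶─┤ │
│ │     │     │↳ ↑│↓ ↰│ │↳ ↓│ │
│ └───┐ ├───┐ ├───┘ ╷ └─┴─╴ │ │
│     │ │↓ ↰│ │↓ ← ↲│↑ ← ← ↲│ │
├───┐ │ │ ╷ └─┘ ┌───┘ ┌───┬─┤ │
│   │ │ │↓│↑ ← ↲│     │   │ │ │
│ ╷ │ │ │ ├─────┼─────┘ ╷ │ ╵ │
│ │ │ │ │↓│↱ → ↓│       │ │   │
│ ├─┘ │ │ ╵ ╶─┐ │ ┌─────┤ └───┤
│ │   │ │↳ ↑  │↓│ │     │     │
│ ╵ ┌─┘ ├───┬─┘ │ │ ╶─┐ └───┬─┤
│   │   │   │↓ ↲│ │   │     │ │
│ ┌─┘ ╷ ╵ ┌─┘ ╷ │ └─┐ ├───┐ ╵ │
│ │   │   │↓ ↲│ │   │ │   │   │
│ │ ╶─┴─┐ │ ┌─┴─┴─┐ ╵ │ ╶─┼─╴ │
│ │     │ │↓│↱ → ↓│   │↱ ↓│   │
│ └───╴ │ │ ╵ ╶─┐ └───┘ ╷ ╵ ╶─┤
│       │ │↳ ↑  │↳ → → ↑│↳ → B│
└───────┴─┴─────┴───────┴─────┘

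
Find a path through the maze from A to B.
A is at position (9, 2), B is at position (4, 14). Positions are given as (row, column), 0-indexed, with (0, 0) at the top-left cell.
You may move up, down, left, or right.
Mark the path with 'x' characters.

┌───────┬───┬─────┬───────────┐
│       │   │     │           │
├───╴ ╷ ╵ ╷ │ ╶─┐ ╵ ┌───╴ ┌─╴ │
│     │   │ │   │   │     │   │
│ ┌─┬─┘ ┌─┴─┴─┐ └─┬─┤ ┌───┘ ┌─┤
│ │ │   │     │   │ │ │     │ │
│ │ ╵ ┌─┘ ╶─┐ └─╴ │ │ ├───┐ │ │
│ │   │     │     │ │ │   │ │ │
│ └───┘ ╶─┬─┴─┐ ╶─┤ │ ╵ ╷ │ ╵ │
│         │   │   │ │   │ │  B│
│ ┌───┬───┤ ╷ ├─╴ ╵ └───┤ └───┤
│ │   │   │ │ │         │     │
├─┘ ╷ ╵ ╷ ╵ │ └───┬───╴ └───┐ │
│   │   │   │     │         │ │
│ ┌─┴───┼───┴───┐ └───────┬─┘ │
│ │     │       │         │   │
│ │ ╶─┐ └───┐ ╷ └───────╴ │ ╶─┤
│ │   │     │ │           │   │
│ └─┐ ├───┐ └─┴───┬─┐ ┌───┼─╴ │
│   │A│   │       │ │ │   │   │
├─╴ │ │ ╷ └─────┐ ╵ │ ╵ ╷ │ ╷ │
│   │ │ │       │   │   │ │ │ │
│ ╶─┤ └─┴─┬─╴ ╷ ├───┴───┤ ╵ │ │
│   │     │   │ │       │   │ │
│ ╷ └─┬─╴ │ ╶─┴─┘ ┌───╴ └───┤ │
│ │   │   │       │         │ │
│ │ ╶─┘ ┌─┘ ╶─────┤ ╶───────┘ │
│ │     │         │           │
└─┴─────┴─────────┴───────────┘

Finding the shortest path from (9, 2) to (4, 14):
Path length: 81 steps
Directions: down → down → right → right → down → left → down → left → left → up → up → left → up → right → up → left → up → up → up → right → up → right → down → right → up → right → down → right → up → up → right → down → down → right → right → down → right → right → right → right → down → left → left → down → down → right → up → right → down → down → right → up → up → right → up → left → up → right → up → up → left → left → up → up → left → down → left → up → up → up → right → right → up → right → right → down → left → down → down → down → right

Solution:

┌───────┬───┬─────┬───────────┐
│       │   │     │      x x x│
├───╴ ╷ ╵ ╷ │ ╶─┐ ╵ ┌───╴ ┌─╴ │
│     │   │ │   │   │x x x│x x│
│ ┌─┬─┘ ┌─┴─┴─┐ └─┬─┤ ┌───┘ ┌─┤
│ │ │   │     │   │ │x│    x│ │
│ │ ╵ ┌─┘ ╶─┐ └─╴ │ │ ├───┐ │ │
│ │   │     │     │ │x│x x│x│ │
│ └───┘ ╶─┬─┴─┐ ╶─┤ │ ╵ ╷ │ ╵ │
│         │x x│   │ │x x│x│x B│
│ ┌───┬───┤ ╷ ├─╴ ╵ └───┤ └───┤
│ │x x│x x│x│x│         │x x x│
├─┘ ╷ ╵ ╷ ╵ │ └───┬───╴ └───┐ │
│x x│x x│x x│x x x│         │x│
│ ┌─┴───┼───┴───┐ └───────┬─┘ │
│x│     │       │x x x x x│x x│
│ │ ╶─┐ └───┐ ╷ └───────╴ │ ╶─┤
│x│   │     │ │      x x x│x x│
│ └─┐ ├───┐ └─┴───┬─┐ ┌───┼─╴ │
│x x│A│   │       │ │x│x x│x x│
├─╴ │ │ ╷ └─────┐ ╵ │ ╵ ╷ │ ╷ │
│x x│x│ │       │   │x x│x│x│ │
│ ╶─┤ └─┴─┬─╴ ╷ ├───┴───┤ ╵ │ │
│x x│x x x│   │ │       │x x│ │
│ ╷ └─┬─╴ │ ╶─┴─┘ ┌───╴ └───┤ │
│ │x  │x x│       │         │ │
│ │ ╶─┘ ┌─┘ ╶─────┤ ╶───────┘ │
│ │x x x│         │           │
└─┴─────┴─────────┴───────────┘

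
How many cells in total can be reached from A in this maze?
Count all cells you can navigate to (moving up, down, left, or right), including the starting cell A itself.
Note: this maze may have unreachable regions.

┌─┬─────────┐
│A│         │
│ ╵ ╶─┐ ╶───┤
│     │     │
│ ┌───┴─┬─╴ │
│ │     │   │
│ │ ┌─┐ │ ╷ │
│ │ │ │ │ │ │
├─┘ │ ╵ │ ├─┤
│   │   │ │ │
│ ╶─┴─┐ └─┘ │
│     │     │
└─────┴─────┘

Using BFS/flood-fill to find all reachable cells from A:
Maze size: 6 × 6 = 36 total cells
17 cell(s) are walled off and cannot be reached from A.
Reachable cells: 19

Reachable region (· marks reachable cells):

┌─┬─────────┐
│A│· · · · ·│
│ ╵ ╶─┐ ╶───┤
│· · ·│· · ·│
│ ┌───┴─┬─╴ │
│·│     │· ·│
│ │ ┌─┐ │ ╷ │
│·│ │ │ │·│·│
├─┘ │ ╵ │ ├─┤
│   │   │·│ │
│ ╶─┴─┐ └─┘ │
│     │     │
└─────┴─────┘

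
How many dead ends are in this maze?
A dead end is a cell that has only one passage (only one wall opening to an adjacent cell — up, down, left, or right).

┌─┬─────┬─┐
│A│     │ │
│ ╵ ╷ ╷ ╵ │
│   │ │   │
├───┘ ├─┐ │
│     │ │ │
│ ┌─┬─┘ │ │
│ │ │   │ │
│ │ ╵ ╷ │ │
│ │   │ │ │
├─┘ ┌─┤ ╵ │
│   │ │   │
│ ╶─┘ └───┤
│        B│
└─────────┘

Checking each cell for number of passages:

Dead ends found at positions:
  (0, 0)
  (0, 4)
  (2, 3)
  (3, 1)
  (4, 0)
  (5, 2)
  (6, 4)
Total dead ends: 7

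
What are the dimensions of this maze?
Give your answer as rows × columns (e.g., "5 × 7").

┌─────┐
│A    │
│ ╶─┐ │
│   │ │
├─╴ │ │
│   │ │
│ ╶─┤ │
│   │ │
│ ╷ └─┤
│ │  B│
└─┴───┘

Counting the maze dimensions:
Rows (vertical): 5
Columns (horizontal): 3
Dimensions: 5 × 3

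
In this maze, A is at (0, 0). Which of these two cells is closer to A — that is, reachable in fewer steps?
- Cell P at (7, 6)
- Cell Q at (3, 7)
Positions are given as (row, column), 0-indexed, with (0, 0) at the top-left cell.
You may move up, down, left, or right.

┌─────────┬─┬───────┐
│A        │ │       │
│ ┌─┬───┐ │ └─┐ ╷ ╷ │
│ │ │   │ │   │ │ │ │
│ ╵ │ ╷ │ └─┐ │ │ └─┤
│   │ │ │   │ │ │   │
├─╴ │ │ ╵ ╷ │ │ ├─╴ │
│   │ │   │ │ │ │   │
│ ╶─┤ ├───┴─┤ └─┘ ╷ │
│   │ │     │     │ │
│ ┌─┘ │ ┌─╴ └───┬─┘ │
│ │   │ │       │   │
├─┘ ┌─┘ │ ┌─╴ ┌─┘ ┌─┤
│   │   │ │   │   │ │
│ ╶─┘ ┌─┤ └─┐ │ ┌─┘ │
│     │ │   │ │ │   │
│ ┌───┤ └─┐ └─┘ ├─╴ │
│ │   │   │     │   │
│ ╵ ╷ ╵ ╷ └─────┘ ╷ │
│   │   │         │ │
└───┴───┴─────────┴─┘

Shortest path A → P at (7, 6): 31 steps
Shortest path A → Q at (3, 7): 50 steps

P is closer (31 steps vs 50 steps).

Path to P:

┌─────────┬─┬───────┐
│A → → → ↓│ │       │
│ ┌─┬───┐ │ └─┐ ╷ ╷ │
│ │ │↓ ↰│↓│   │ │ │ │
│ ╵ │ ╷ │ └─┐ │ │ └─┤
│   │↓│↑│↓  │ │ │   │
├─╴ │ │ ╵ ╷ │ │ ├─╴ │
│   │↓│↑ ↲│ │ │ │   │
│ ╶─┤ ├───┴─┤ └─┘ ╷ │
│   │↓│↱ → ↓│     │ │
│ ┌─┘ │ ┌─╴ └───┬─┘ │
│ │↓ ↲│↑│  ↳ ↓  │   │
├─┘ ┌─┘ │ ┌─╴ ┌─┘ ┌─┤
│↓ ↲│↱ ↑│ │  ↓│   │ │
│ ╶─┘ ┌─┤ └─┐ │ ┌─┘ │
│↳ → ↑│ │   │P│ │   │
│ ┌───┤ └─┐ └─┘ ├─╴ │
│ │   │   │     │   │
│ ╵ ╷ ╵ ╷ └─────┘ ╷ │
│   │   │         │ │
└───┴───┴─────────┴─┘

Path to Q:

┌─────────┬─┬───────┐
│A → → → ↓│ │  ↓ ↰  │
│ ┌─┬───┐ │ └─┐ ╷ ╷ │
│ │ │↓ ↰│↓│   │↓│↑│ │
│ ╵ │ ╷ │ └─┐ │ │ └─┤
│   │↓│↑│↓  │ │↓│↑ ↰│
├─╴ │ │ ╵ ╷ │ │ ├─╴ │
│   │↓│↑ ↲│ │ │Q│  ↑│
│ ╶─┤ ├───┴─┤ └─┘ ╷ │
│   │↓│↱ → ↓│     │↑│
│ ┌─┘ │ ┌─╴ └───┬─┘ │
│ │↓ ↲│↑│↓ ↲    │↱ ↑│
├─┘ ┌─┘ │ ┌─╴ ┌─┘ ┌─┤
│↓ ↲│↱ ↑│↓│   │↱ ↑│ │
│ ╶─┘ ┌─┤ └─┐ │ ┌─┘ │
│↳ → ↑│ │↳ ↓│ │↑│   │
│ ┌───┤ └─┐ └─┘ ├─╴ │
│ │   │   │↳ → ↑│   │
│ ╵ ╷ ╵ ╷ └─────┘ ╷ │
│   │   │         │ │
└───┴───┴─────────┴─┘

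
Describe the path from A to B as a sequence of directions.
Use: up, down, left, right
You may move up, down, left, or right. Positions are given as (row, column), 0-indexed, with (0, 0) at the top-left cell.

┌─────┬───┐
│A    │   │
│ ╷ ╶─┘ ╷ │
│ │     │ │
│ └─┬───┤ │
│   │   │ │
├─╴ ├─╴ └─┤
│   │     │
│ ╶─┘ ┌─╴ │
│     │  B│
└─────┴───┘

Finding the path and converting it to directions:
Path through cells: (0,0) → (1,0) → (2,0) → (2,1) → (3,1) → (3,0) → (4,0) → (4,1) → (4,2) → (3,2) → (3,3) → (3,4) → (4,4)
Directions: down, down, right, down, left, down, right, right, up, right, right, down

Solution:

┌─────┬───┐
│A    │   │
│ ╷ ╶─┘ ╷ │
│↓│     │ │
│ └─┬───┤ │
│↳ ↓│   │ │
├─╴ ├─╴ └─┤
│↓ ↲│↱ → ↓│
│ ╶─┘ ┌─╴ │
│↳ → ↑│  B│
└─────┴───┘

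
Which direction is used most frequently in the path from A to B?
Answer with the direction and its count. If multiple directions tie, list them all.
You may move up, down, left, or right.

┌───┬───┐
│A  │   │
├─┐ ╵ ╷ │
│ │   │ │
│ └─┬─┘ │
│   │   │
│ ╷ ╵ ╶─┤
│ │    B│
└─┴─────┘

Directions: right, down, right, up, right, down, down, left, down, right
Counts: {'right': 4, 'down': 4, 'up': 1, 'left': 1}
Most common: down and right (tied at 4 times each)

Solution:

┌───┬───┐
│A ↓│↱ ↓│
├─┐ ╵ ╷ │
│ │↳ ↑│↓│
│ └─┬─┘ │
│   │↓ ↲│
│ ╷ ╵ ╶─┤
│ │  ↳ B│
└─┴─────┘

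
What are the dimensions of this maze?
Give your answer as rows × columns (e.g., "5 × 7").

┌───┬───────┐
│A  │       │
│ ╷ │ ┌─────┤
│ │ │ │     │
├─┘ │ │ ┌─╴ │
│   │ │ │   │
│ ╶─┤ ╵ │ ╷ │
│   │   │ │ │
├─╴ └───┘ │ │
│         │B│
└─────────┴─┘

Counting the maze dimensions:
Rows (vertical): 5
Columns (horizontal): 6
Dimensions: 5 × 6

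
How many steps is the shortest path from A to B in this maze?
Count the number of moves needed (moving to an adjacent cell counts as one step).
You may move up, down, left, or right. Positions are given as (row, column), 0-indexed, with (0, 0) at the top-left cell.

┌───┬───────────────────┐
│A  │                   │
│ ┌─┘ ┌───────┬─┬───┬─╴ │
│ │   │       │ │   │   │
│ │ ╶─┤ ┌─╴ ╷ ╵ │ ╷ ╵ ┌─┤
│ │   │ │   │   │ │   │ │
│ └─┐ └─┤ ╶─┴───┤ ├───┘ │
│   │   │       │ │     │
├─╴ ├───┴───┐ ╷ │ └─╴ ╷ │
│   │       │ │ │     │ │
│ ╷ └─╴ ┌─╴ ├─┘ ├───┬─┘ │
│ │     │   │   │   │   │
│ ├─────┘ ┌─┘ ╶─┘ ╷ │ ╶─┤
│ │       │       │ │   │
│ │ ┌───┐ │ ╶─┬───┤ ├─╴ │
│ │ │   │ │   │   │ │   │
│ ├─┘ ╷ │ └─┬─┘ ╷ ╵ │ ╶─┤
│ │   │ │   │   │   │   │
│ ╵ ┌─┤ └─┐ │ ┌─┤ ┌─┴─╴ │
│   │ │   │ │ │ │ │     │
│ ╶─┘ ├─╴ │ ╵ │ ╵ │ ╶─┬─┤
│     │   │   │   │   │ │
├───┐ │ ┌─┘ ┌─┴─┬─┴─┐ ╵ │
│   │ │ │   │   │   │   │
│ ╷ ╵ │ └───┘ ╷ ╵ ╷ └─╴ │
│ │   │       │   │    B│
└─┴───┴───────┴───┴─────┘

Using BFS to find shortest path:
Start: (0, 0), End: (12, 11)
Path found:
(0,0) → (1,0) → (2,0) → (3,0) → (3,1) → (4,1) → (4,0) → (5,0) → (6,0) → (7,0) → (8,0) → (9,0) → (9,1) → (8,1) → (8,2) → (7,2) → (7,3) → (8,3) → (9,3) → (9,4) → (10,4) → (10,3) → (11,3) → (12,3) → (12,4) → (12,5) → (12,6) → (11,6) → (11,7) → (12,7) → (12,8) → (11,8) → (11,9) → (12,9) → (12,10) → (12,11)
Number of steps: 35

Solution:

┌───┬───────────────────┐
│A  │                   │
│ ┌─┘ ┌───────┬─┬───┬─╴ │
│↓│   │       │ │   │   │
│ │ ╶─┤ ┌─╴ ╷ ╵ │ ╷ ╵ ┌─┤
│↓│   │ │   │   │ │   │ │
│ └─┐ └─┤ ╶─┴───┤ ├───┘ │
│↳ ↓│   │       │ │     │
├─╴ ├───┴───┐ ╷ │ └─╴ ╷ │
│↓ ↲│       │ │ │     │ │
│ ╷ └─╴ ┌─╴ ├─┘ ├───┬─┘ │
│↓│     │   │   │   │   │
│ ├─────┘ ┌─┘ ╶─┘ ╷ │ ╶─┤
│↓│       │       │ │   │
│ │ ┌───┐ │ ╶─┬───┤ ├─╴ │
│↓│ │↱ ↓│ │   │   │ │   │
│ ├─┘ ╷ │ └─┬─┘ ╷ ╵ │ ╶─┤
│↓│↱ ↑│↓│   │   │   │   │
│ ╵ ┌─┤ └─┐ │ ┌─┤ ┌─┴─╴ │
│↳ ↑│ │↳ ↓│ │ │ │ │     │
│ ╶─┘ ├─╴ │ ╵ │ ╵ │ ╶─┬─┤
│     │↓ ↲│   │   │   │ │
├───┐ │ ┌─┘ ┌─┴─┬─┴─┐ ╵ │
│   │ │↓│   │↱ ↓│↱ ↓│   │
│ ╷ ╵ │ └───┘ ╷ ╵ ╷ └─╴ │
│ │   │↳ → → ↑│↳ ↑│↳ → B│
└─┴───┴───────┴───┴─────┘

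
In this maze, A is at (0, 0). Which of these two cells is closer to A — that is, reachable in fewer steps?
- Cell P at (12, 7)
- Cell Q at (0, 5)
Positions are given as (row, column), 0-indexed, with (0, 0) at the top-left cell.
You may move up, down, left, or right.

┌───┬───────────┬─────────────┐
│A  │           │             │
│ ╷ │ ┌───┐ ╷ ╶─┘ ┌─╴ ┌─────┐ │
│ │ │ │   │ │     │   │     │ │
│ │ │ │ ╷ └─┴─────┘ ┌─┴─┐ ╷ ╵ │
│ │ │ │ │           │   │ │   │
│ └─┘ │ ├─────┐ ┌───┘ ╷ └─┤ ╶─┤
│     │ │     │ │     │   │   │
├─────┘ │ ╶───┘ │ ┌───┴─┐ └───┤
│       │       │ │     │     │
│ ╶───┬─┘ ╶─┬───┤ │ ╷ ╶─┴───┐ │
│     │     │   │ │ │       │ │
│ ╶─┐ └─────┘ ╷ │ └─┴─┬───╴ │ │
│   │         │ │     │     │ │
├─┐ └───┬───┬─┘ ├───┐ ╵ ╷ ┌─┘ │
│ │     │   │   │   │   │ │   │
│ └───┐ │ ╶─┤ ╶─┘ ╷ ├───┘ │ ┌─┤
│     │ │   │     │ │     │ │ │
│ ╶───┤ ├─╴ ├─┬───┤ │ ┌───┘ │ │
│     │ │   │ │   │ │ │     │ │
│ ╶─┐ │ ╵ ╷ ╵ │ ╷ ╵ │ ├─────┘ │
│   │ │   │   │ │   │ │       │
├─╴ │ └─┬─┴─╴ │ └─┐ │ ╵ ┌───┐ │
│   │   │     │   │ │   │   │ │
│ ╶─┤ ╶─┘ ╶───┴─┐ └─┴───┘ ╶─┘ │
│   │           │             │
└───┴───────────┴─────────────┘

Shortest path A → P at (12, 7): 55 steps
Shortest path A → Q at (0, 5): 11 steps

Q is closer (11 steps vs 55 steps).

Path to P:

┌───┬───────────┬─────────────┐
│A  │↱ → → → ↓  │↱ → ↓        │
│ ╷ │ ┌───┐ ╷ ╶─┘ ┌─╴ ┌─────┐ │
│↓│ │↑│↓ ↰│ │↳ → ↑│↓ ↲│     │ │
│ │ │ │ ╷ └─┴─────┘ ┌─┴─┐ ╷ ╵ │
│↓│ │↑│↓│↑ ← ← ← ← ↲│   │ │   │
│ └─┘ │ ├─────┐ ┌───┘ ╷ └─┤ ╶─┤
│↳ → ↑│↓│     │ │     │   │   │
├─────┘ │ ╶───┘ │ ┌───┴─┐ └───┤
│↓ ← ← ↲│       │ │     │     │
│ ╶───┬─┘ ╶─┬───┤ │ ╷ ╶─┴───┐ │
│↓    │     │   │ │ │       │ │
│ ╶─┐ └─────┘ ╷ │ └─┴─┬───╴ │ │
│↳ ↓│         │ │     │     │ │
├─┐ └───┬───┬─┘ ├───┐ ╵ ╷ ┌─┘ │
│ │↳ → ↓│   │   │   │   │ │   │
│ └───┐ │ ╶─┤ ╶─┘ ╷ ├───┘ │ ┌─┤
│     │↓│   │     │ │     │ │ │
│ ╶───┤ ├─╴ ├─┬───┤ │ ┌───┘ │ │
│     │↓│↱ ↓│ │   │ │ │     │ │
│ ╶─┐ │ ╵ ╷ ╵ │ ╷ ╵ │ ├─────┘ │
│   │ │↳ ↑│↳ ↓│ │   │ │       │
├─╴ │ └─┬─┴─╴ │ └─┐ │ ╵ ┌───┐ │
│   │   │↓ ← ↲│   │ │   │   │ │
│ ╶─┤ ╶─┘ ╶───┴─┐ └─┴───┘ ╶─┘ │
│   │    ↳ → → P│             │
└───┴───────────┴─────────────┘

Path to Q:

┌───┬───────────┬─────────────┐
│A  │↱ → → Q    │             │
│ ╷ │ ┌───┐ ╷ ╶─┘ ┌─╴ ┌─────┐ │
│↓│ │↑│   │ │     │   │     │ │
│ │ │ │ ╷ └─┴─────┘ ┌─┴─┐ ╷ ╵ │
│↓│ │↑│ │           │   │ │   │
│ └─┘ │ ├─────┐ ┌───┘ ╷ └─┤ ╶─┤
│↳ → ↑│ │     │ │     │   │   │
├─────┘ │ ╶───┘ │ ┌───┴─┐ └───┤
│       │       │ │     │     │
│ ╶───┬─┘ ╶─┬───┤ │ ╷ ╶─┴───┐ │
│     │     │   │ │ │       │ │
│ ╶─┐ └─────┘ ╷ │ └─┴─┬───╴ │ │
│   │         │ │     │     │ │
├─┐ └───┬───┬─┘ ├───┐ ╵ ╷ ┌─┘ │
│ │     │   │   │   │   │ │   │
│ └───┐ │ ╶─┤ ╶─┘ ╷ ├───┘ │ ┌─┤
│     │ │   │     │ │     │ │ │
│ ╶───┤ ├─╴ ├─┬───┤ │ ┌───┘ │ │
│     │ │   │ │   │ │ │     │ │
│ ╶─┐ │ ╵ ╷ ╵ │ ╷ ╵ │ ├─────┘ │
│   │ │   │   │ │   │ │       │
├─╴ │ └─┬─┴─╴ │ └─┐ │ ╵ ┌───┐ │
│   │   │     │   │ │   │   │ │
│ ╶─┤ ╶─┘ ╶───┴─┐ └─┴───┘ ╶─┘ │
│   │           │             │
└───┴───────────┴─────────────┘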